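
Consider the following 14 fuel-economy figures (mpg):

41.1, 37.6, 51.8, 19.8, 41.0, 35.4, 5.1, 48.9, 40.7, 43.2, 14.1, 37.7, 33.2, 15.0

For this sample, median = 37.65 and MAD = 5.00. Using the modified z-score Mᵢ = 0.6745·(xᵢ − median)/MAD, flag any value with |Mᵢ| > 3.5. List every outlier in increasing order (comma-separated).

|Mᵢ| > 3.5 ⇔ |xᵢ − 37.65| > 3.5·5.00/0.6745 = 25.95.
So outliers lie outside [11.70, 63.60].
5.1: M = -4.39 → outlier.

5.1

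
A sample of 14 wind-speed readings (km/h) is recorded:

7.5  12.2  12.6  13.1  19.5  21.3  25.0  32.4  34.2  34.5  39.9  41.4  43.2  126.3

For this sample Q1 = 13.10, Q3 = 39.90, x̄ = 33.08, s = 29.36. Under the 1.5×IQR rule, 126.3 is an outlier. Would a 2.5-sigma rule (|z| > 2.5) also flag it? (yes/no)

z = (126.3 − 33.08) / 29.36 = 3.18.
|z| = 3.18 > 2.5.

yes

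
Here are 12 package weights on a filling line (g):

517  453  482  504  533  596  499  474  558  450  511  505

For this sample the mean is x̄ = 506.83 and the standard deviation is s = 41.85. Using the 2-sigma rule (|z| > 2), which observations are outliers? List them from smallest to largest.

Cutoffs at x̄ ± 2s: 506.83 ± 2·41.85 = [423.13, 590.53].
596: z = 2.13, |z| > 2 → outlier.
Every other value lies within [423.13, 590.53].

596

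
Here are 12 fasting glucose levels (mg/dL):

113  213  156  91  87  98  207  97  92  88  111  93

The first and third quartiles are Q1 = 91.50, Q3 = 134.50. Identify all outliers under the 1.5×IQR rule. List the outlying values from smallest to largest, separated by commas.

IQR = Q3 − Q1 = 134.50 − 91.50 = 43.00.
Lower fence = Q1 − 1.5·IQR = 91.50 − 64.50 = 27.00.
Upper fence = Q3 + 1.5·IQR = 134.50 + 64.50 = 199.00.
207 > 199.00 → outlier.
213 > 199.00 → outlier.
All remaining values lie within [27.00, 199.00].

207, 213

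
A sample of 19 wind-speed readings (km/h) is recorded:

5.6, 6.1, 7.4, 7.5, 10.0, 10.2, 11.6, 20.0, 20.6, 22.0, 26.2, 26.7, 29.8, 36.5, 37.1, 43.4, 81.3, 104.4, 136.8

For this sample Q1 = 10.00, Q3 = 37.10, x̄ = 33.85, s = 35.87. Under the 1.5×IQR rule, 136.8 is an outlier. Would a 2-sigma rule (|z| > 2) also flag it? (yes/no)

z = (136.8 − 33.85) / 35.87 = 2.87.
|z| = 2.87 > 2.

yes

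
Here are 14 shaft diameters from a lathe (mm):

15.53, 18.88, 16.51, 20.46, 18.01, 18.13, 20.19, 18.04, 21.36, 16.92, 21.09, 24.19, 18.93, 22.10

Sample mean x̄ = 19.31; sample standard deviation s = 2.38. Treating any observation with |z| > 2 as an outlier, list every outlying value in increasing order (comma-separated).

24.19

Cutoffs at x̄ ± 2s: 19.31 ± 2·2.38 = [14.55, 24.07].
24.19: z = 2.05, |z| > 2 → outlier.
Every other value lies within [14.55, 24.07].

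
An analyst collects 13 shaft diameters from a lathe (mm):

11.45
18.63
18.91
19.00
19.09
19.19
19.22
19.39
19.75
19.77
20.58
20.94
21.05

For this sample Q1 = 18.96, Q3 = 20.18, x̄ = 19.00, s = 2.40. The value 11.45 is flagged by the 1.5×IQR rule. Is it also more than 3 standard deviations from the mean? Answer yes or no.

yes

z = (11.45 − 19.00) / 2.40 = -3.15.
|z| = 3.15 > 3.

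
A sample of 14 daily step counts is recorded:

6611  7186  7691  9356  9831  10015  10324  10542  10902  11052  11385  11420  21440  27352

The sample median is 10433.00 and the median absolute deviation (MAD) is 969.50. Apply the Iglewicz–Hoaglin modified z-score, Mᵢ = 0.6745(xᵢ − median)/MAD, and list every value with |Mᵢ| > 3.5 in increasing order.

21440, 27352

|Mᵢ| > 3.5 ⇔ |xᵢ − 10433.00| > 3.5·969.50/0.6745 = 5030.76.
So outliers lie outside [5402.24, 15463.76].
21440: M = 7.66 → outlier.
27352: M = 11.77 → outlier.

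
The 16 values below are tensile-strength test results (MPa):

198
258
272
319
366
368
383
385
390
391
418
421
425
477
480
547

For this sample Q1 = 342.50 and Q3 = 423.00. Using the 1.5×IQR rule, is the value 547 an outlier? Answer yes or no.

IQR = Q3 − Q1 = 423.00 − 342.50 = 80.50.
Lower fence = Q1 − 1.5·IQR = 342.50 − 120.75 = 221.75.
Upper fence = Q3 + 1.5·IQR = 423.00 + 120.75 = 543.75.
547 lies above the upper fence.

yes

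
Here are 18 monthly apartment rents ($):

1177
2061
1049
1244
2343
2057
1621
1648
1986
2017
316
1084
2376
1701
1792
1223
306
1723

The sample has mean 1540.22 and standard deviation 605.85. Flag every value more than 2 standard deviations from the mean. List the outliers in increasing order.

Cutoffs at x̄ ± 2s: 1540.22 ± 2·605.85 = [328.52, 2751.92].
306: z = -2.04, |z| > 2 → outlier.
316: z = -2.02, |z| > 2 → outlier.
Every other value lies within [328.52, 2751.92].

306, 316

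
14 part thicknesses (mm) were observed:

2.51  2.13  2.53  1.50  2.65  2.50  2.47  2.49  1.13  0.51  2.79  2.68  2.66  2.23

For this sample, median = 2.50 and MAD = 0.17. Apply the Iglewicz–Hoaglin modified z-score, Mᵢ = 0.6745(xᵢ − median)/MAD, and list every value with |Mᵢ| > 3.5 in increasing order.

0.51, 1.13, 1.50

|Mᵢ| > 3.5 ⇔ |xᵢ − 2.50| > 3.5·0.17/0.6745 = 0.88.
So outliers lie outside [1.62, 3.38].
0.51: M = -7.90 → outlier.
1.13: M = -5.44 → outlier.
1.50: M = -3.97 → outlier.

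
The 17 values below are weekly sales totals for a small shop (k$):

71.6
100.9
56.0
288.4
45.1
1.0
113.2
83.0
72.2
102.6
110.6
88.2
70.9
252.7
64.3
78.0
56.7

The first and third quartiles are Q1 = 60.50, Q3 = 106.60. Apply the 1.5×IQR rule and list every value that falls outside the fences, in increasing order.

IQR = Q3 − Q1 = 106.60 − 60.50 = 46.10.
Lower fence = Q1 − 1.5·IQR = 60.50 − 69.15 = -8.65.
Upper fence = Q3 + 1.5·IQR = 106.60 + 69.15 = 175.75.
252.7 > 175.75 → outlier.
288.4 > 175.75 → outlier.
All remaining values lie within [-8.65, 175.75].

252.7, 288.4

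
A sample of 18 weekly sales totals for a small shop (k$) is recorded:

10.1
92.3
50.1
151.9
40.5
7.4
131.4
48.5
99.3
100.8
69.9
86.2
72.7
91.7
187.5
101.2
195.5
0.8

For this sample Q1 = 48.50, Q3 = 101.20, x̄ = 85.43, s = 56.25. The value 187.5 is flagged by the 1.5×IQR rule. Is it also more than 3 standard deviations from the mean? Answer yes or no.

z = (187.5 − 85.43) / 56.25 = 1.81.
|z| = 1.81 ≤ 3.

no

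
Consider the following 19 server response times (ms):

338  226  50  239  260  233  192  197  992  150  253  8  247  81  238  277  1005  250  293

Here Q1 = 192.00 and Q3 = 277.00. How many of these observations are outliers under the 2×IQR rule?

IQR = 85.00; fences at 192.00 − 170.00 = 22.00 and 277.00 + 170.00 = 447.00.
Outside the cutoffs: 8, 992, 1005.

3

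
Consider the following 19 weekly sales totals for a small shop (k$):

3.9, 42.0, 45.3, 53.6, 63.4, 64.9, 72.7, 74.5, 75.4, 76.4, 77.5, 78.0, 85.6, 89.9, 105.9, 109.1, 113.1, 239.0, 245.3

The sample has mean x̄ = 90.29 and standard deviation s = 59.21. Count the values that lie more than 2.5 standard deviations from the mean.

Cutoffs: x̄ ± 2.5s = [-57.735, 238.315].
Outside the cutoffs: 239.0, 245.3.

2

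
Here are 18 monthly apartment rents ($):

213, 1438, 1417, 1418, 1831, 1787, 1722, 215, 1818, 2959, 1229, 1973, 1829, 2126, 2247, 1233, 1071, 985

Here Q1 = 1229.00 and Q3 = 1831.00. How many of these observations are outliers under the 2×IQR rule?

0

IQR = 602.00; fences at 1229.00 − 1204.00 = 25.00 and 1831.00 + 1204.00 = 3035.00.
Every value lies within the cutoffs.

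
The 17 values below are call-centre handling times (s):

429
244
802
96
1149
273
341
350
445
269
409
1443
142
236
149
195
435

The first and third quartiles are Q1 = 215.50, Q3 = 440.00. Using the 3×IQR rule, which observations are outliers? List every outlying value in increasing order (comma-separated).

IQR = Q3 − Q1 = 440.00 − 215.50 = 224.50.
Lower fence = Q1 − 3·IQR = 215.50 − 673.50 = -458.00.
Upper fence = Q3 + 3·IQR = 440.00 + 673.50 = 1113.50.
1149 > 1113.50 → outlier.
1443 > 1113.50 → outlier.
All remaining values lie within [-458.00, 1113.50].

1149, 1443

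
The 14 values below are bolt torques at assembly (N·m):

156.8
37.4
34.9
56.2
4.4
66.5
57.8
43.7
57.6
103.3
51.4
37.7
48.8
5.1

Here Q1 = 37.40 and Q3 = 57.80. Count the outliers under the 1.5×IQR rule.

4

IQR = 20.40; fences at 37.40 − 30.60 = 6.80 and 57.80 + 30.60 = 88.40.
Outside the cutoffs: 4.4, 5.1, 103.3, 156.8.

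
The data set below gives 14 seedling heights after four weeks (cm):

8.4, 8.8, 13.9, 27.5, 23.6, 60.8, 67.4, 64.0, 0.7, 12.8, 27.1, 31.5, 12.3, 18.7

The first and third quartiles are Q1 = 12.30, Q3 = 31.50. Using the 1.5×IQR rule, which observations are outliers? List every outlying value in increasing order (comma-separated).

IQR = Q3 − Q1 = 31.50 − 12.30 = 19.20.
Lower fence = Q1 − 1.5·IQR = 12.30 − 28.80 = -16.50.
Upper fence = Q3 + 1.5·IQR = 31.50 + 28.80 = 60.30.
60.8 > 60.30 → outlier.
64.0 > 60.30 → outlier.
67.4 > 60.30 → outlier.
All remaining values lie within [-16.50, 60.30].

60.8, 64.0, 67.4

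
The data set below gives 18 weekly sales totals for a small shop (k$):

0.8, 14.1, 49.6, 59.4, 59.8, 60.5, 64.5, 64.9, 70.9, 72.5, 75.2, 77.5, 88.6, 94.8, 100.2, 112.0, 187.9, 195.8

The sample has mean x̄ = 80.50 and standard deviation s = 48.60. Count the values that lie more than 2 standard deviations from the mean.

Cutoffs: x̄ ± 2s = [-16.70, 177.70].
Outside the cutoffs: 187.9, 195.8.

2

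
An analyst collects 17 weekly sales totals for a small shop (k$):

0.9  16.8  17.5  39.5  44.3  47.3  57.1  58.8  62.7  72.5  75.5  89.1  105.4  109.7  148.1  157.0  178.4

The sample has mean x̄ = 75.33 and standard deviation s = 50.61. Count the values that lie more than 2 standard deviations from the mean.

1

Cutoffs: x̄ ± 2s = [-25.89, 176.55].
Outside the cutoffs: 178.4.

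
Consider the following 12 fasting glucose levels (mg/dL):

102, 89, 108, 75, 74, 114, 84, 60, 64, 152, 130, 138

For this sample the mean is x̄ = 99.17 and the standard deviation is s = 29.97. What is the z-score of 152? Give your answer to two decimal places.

1.76

z = (152 − 99.17) / 29.97 = 1.76.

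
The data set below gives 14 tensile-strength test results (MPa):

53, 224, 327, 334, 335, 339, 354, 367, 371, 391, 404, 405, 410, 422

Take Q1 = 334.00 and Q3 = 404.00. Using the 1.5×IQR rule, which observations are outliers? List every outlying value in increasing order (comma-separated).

53, 224

IQR = Q3 − Q1 = 404.00 − 334.00 = 70.00.
Lower fence = Q1 − 1.5·IQR = 334.00 − 105.00 = 229.00.
Upper fence = Q3 + 1.5·IQR = 404.00 + 105.00 = 509.00.
53 < 229.00 → outlier.
224 < 229.00 → outlier.
All remaining values lie within [229.00, 509.00].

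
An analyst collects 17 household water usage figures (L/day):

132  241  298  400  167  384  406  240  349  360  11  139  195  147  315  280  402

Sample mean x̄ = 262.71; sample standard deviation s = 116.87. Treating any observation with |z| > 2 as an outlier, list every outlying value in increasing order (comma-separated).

Cutoffs at x̄ ± 2s: 262.71 ± 2·116.87 = [28.97, 496.45].
11: z = -2.15, |z| > 2 → outlier.
Every other value lies within [28.97, 496.45].

11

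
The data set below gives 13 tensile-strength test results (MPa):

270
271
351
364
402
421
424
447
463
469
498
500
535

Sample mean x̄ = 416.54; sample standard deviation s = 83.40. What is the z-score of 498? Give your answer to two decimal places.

0.98

z = (498 − 416.54) / 83.40 = 0.98.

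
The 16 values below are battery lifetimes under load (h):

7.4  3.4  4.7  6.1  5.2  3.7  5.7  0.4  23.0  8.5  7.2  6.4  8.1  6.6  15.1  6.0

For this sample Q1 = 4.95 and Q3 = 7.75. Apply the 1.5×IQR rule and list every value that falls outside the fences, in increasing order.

IQR = Q3 − Q1 = 7.75 − 4.95 = 2.80.
Lower fence = Q1 − 1.5·IQR = 4.95 − 4.20 = 0.75.
Upper fence = Q3 + 1.5·IQR = 7.75 + 4.20 = 11.95.
0.4 < 0.75 → outlier.
15.1 > 11.95 → outlier.
23.0 > 11.95 → outlier.
All remaining values lie within [0.75, 11.95].

0.4, 15.1, 23.0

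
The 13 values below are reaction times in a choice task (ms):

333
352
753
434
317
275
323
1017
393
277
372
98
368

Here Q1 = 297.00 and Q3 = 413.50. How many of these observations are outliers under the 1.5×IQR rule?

3

IQR = 116.50; fences at 297.00 − 174.75 = 122.25 and 413.50 + 174.75 = 588.25.
Outside the cutoffs: 98, 753, 1017.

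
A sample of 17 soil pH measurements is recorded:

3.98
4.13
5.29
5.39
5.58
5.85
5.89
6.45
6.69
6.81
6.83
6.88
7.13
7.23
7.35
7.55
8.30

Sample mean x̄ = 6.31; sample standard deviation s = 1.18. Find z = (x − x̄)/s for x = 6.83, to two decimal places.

0.44

z = (6.83 − 6.31) / 1.18 = 0.44.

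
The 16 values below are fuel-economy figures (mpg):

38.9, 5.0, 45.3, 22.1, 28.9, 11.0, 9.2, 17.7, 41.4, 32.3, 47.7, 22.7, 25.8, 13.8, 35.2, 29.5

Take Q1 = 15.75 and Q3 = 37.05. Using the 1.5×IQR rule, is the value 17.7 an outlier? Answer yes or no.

no

IQR = Q3 − Q1 = 37.05 − 15.75 = 21.30.
Lower fence = Q1 − 1.5·IQR = 15.75 − 31.95 = -16.20.
Upper fence = Q3 + 1.5·IQR = 37.05 + 31.95 = 69.00.
17.7 lies within [-16.20, 69.00].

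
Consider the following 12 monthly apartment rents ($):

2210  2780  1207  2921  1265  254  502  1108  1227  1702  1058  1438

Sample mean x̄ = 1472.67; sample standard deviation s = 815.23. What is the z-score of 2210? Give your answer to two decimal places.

z = (2210 − 1472.67) / 815.23 = 0.90.

0.90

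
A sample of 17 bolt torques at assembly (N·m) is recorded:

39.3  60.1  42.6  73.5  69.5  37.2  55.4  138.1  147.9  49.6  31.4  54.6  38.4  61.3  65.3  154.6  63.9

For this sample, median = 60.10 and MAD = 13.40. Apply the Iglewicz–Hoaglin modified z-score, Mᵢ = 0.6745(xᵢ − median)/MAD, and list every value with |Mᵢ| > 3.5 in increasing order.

|Mᵢ| > 3.5 ⇔ |xᵢ − 60.10| > 3.5·13.40/0.6745 = 69.53.
So outliers lie outside [-9.43, 129.63].
138.1: M = 3.93 → outlier.
147.9: M = 4.42 → outlier.
154.6: M = 4.76 → outlier.

138.1, 147.9, 154.6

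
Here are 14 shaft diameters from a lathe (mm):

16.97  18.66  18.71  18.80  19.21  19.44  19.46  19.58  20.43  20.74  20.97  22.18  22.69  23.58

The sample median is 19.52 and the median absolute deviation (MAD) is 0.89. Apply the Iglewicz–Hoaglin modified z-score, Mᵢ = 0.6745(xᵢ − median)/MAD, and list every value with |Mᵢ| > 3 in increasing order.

|Mᵢ| > 3 ⇔ |xᵢ − 19.52| > 3·0.89/0.6745 = 3.96.
So outliers lie outside [15.56, 23.48].
23.58: M = 3.08 → outlier.

23.58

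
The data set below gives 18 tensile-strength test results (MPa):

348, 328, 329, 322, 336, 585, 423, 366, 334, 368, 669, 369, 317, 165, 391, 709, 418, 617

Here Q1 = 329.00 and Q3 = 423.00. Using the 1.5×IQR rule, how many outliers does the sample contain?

IQR = 94.00; fences at 329.00 − 141.00 = 188.00 and 423.00 + 141.00 = 564.00.
Outside the cutoffs: 165, 585, 617, 669, 709.

5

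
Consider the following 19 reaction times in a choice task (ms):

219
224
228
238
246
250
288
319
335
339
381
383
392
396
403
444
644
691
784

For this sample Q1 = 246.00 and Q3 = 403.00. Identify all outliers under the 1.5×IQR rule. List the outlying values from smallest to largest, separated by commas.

IQR = Q3 − Q1 = 403.00 − 246.00 = 157.00.
Lower fence = Q1 − 1.5·IQR = 246.00 − 235.50 = 10.50.
Upper fence = Q3 + 1.5·IQR = 403.00 + 235.50 = 638.50.
644 > 638.50 → outlier.
691 > 638.50 → outlier.
784 > 638.50 → outlier.
All remaining values lie within [10.50, 638.50].

644, 691, 784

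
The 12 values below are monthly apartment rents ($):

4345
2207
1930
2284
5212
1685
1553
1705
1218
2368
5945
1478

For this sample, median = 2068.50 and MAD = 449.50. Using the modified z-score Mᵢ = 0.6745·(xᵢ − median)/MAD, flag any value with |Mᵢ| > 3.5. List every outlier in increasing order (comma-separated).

5212, 5945

|Mᵢ| > 3.5 ⇔ |xᵢ − 2068.50| > 3.5·449.50/0.6745 = 2332.47.
So outliers lie outside [-263.97, 4400.97].
5212: M = 4.72 → outlier.
5945: M = 5.82 → outlier.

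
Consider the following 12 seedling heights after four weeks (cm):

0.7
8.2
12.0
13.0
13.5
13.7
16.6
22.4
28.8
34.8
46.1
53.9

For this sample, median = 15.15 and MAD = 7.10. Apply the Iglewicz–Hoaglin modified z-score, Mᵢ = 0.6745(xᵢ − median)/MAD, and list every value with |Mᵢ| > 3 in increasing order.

53.9

|Mᵢ| > 3 ⇔ |xᵢ − 15.15| > 3·7.10/0.6745 = 31.58.
So outliers lie outside [-16.43, 46.73].
53.9: M = 3.68 → outlier.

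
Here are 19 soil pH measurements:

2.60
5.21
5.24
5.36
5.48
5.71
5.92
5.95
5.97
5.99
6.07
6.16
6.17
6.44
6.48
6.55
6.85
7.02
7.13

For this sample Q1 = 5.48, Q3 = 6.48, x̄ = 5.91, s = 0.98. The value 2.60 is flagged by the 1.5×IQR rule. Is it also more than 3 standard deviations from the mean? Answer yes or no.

z = (2.60 − 5.91) / 0.98 = -3.38.
|z| = 3.38 > 3.

yes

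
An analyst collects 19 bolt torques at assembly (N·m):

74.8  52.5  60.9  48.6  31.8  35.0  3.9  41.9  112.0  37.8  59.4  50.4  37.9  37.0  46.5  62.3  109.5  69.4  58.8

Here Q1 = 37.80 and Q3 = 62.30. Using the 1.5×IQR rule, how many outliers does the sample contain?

2

IQR = 24.50; fences at 37.80 − 36.75 = 1.05 and 62.30 + 36.75 = 99.05.
Outside the cutoffs: 109.5, 112.0.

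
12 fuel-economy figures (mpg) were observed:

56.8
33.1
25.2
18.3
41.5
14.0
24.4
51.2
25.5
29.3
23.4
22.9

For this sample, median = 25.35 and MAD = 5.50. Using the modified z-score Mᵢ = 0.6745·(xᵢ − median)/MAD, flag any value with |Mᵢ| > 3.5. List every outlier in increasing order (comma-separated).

|Mᵢ| > 3.5 ⇔ |xᵢ − 25.35| > 3.5·5.50/0.6745 = 28.54.
So outliers lie outside [-3.19, 53.89].
56.8: M = 3.86 → outlier.

56.8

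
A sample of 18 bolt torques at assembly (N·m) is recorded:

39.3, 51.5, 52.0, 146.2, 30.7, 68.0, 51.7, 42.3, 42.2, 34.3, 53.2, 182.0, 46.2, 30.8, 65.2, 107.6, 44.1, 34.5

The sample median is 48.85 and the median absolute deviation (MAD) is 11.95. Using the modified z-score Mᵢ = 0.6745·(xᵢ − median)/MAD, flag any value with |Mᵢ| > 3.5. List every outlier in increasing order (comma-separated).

|Mᵢ| > 3.5 ⇔ |xᵢ − 48.85| > 3.5·11.95/0.6745 = 62.01.
So outliers lie outside [-13.16, 110.86].
146.2: M = 5.49 → outlier.
182.0: M = 7.52 → outlier.

146.2, 182.0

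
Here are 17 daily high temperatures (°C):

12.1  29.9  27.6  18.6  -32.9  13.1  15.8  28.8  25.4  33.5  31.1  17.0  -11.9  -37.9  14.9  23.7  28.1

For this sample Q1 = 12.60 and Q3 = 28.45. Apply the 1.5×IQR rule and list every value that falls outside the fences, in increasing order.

-37.9, -32.9, -11.9

IQR = Q3 − Q1 = 28.45 − 12.60 = 15.85.
Lower fence = Q1 − 1.5·IQR = 12.60 − 23.775 = -11.175.
Upper fence = Q3 + 1.5·IQR = 28.45 + 23.775 = 52.225.
-37.9 < -11.175 → outlier.
-32.9 < -11.175 → outlier.
-11.9 < -11.175 → outlier.
All remaining values lie within [-11.175, 52.225].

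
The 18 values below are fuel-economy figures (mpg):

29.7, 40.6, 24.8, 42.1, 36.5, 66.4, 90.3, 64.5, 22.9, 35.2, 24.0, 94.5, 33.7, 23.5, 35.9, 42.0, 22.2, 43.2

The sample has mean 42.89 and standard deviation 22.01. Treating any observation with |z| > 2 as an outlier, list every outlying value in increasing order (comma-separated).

Cutoffs at x̄ ± 2s: 42.89 ± 2·22.01 = [-1.13, 86.91].
90.3: z = 2.15, |z| > 2 → outlier.
94.5: z = 2.34, |z| > 2 → outlier.
Every other value lies within [-1.13, 86.91].

90.3, 94.5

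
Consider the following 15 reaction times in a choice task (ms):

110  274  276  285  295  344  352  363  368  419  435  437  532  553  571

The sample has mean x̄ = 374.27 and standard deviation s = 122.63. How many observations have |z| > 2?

Cutoffs: x̄ ± 2s = [129.01, 619.53].
Outside the cutoffs: 110.

1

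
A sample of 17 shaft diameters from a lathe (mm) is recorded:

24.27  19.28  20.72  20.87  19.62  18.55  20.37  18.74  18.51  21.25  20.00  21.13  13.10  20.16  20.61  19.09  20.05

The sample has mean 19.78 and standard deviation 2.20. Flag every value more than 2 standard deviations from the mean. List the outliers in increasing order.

Cutoffs at x̄ ± 2s: 19.78 ± 2·2.20 = [15.38, 24.18].
13.10: z = -3.04, |z| > 2 → outlier.
24.27: z = 2.04, |z| > 2 → outlier.
Every other value lies within [15.38, 24.18].

13.10, 24.27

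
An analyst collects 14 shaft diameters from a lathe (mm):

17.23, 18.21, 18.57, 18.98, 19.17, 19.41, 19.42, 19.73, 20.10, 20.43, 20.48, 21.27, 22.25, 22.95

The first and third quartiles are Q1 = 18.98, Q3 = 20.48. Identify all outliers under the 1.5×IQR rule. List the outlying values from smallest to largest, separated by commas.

IQR = Q3 − Q1 = 20.48 − 18.98 = 1.50.
Lower fence = Q1 − 1.5·IQR = 18.98 − 2.25 = 16.73.
Upper fence = Q3 + 1.5·IQR = 20.48 + 2.25 = 22.73.
22.95 > 22.73 → outlier.
All remaining values lie within [16.73, 22.73].

22.95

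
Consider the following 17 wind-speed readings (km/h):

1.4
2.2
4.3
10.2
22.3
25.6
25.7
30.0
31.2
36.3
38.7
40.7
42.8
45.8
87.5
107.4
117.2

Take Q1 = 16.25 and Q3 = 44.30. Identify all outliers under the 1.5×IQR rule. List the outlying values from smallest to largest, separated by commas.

87.5, 107.4, 117.2

IQR = Q3 − Q1 = 44.30 − 16.25 = 28.05.
Lower fence = Q1 − 1.5·IQR = 16.25 − 42.075 = -25.825.
Upper fence = Q3 + 1.5·IQR = 44.30 + 42.075 = 86.375.
87.5 > 86.375 → outlier.
107.4 > 86.375 → outlier.
117.2 > 86.375 → outlier.
All remaining values lie within [-25.825, 86.375].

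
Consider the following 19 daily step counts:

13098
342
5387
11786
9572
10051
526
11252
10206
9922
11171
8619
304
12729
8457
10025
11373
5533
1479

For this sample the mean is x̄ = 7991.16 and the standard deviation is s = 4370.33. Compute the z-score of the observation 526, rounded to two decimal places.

-1.71

z = (526 − 7991.16) / 4370.33 = -1.71.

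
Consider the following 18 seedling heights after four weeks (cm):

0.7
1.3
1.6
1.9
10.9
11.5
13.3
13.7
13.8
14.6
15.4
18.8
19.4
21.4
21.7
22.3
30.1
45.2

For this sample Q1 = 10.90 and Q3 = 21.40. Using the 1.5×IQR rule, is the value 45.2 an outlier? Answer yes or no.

IQR = Q3 − Q1 = 21.40 − 10.90 = 10.50.
Lower fence = Q1 − 1.5·IQR = 10.90 − 15.75 = -4.85.
Upper fence = Q3 + 1.5·IQR = 21.40 + 15.75 = 37.15.
45.2 lies above the upper fence.

yes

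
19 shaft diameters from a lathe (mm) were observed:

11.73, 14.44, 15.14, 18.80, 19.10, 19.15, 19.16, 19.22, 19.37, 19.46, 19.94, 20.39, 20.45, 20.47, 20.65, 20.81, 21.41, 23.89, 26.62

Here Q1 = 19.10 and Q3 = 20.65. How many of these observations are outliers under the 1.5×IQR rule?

5

IQR = 1.55; fences at 19.10 − 2.325 = 16.775 and 20.65 + 2.325 = 22.975.
Outside the cutoffs: 11.73, 14.44, 15.14, 23.89, 26.62.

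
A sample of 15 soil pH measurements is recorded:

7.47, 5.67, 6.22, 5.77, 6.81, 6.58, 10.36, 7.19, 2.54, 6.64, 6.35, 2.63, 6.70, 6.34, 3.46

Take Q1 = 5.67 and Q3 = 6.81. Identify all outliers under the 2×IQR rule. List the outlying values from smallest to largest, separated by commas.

IQR = Q3 − Q1 = 6.81 − 5.67 = 1.14.
Lower fence = Q1 − 2·IQR = 5.67 − 2.28 = 3.39.
Upper fence = Q3 + 2·IQR = 6.81 + 2.28 = 9.09.
2.54 < 3.39 → outlier.
2.63 < 3.39 → outlier.
10.36 > 9.09 → outlier.
All remaining values lie within [3.39, 9.09].

2.54, 2.63, 10.36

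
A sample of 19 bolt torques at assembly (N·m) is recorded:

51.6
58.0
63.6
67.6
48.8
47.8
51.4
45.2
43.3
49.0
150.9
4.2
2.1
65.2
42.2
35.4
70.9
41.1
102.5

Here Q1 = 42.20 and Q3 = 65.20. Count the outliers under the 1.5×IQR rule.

4

IQR = 23.00; fences at 42.20 − 34.50 = 7.70 and 65.20 + 34.50 = 99.70.
Outside the cutoffs: 2.1, 4.2, 102.5, 150.9.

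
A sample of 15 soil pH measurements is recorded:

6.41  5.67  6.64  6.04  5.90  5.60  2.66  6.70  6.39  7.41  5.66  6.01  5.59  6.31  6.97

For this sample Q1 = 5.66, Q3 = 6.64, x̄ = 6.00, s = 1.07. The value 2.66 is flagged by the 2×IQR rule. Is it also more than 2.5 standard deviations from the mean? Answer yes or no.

z = (2.66 − 6.00) / 1.07 = -3.12.
|z| = 3.12 > 2.5.

yes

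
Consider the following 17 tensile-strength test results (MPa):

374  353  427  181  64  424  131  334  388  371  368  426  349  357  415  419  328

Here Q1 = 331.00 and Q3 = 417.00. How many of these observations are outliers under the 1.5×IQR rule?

IQR = 86.00; fences at 331.00 − 129.00 = 202.00 and 417.00 + 129.00 = 546.00.
Outside the cutoffs: 64, 131, 181.

3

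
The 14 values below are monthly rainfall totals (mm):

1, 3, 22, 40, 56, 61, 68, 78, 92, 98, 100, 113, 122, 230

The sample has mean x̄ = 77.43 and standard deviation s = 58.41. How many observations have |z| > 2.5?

Cutoffs: x̄ ± 2.5s = [-68.595, 223.455].
Outside the cutoffs: 230.

1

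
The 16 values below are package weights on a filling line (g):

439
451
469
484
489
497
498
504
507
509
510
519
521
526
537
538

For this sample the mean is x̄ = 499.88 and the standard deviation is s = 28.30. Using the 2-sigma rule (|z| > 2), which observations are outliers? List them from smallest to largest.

Cutoffs at x̄ ± 2s: 499.88 ± 2·28.30 = [443.28, 556.48].
439: z = -2.15, |z| > 2 → outlier.
Every other value lies within [443.28, 556.48].

439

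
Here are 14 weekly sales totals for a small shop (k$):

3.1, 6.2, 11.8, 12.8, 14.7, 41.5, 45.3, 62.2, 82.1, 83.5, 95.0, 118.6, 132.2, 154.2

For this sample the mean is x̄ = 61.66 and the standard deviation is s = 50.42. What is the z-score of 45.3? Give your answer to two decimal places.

-0.32

z = (45.3 − 61.66) / 50.42 = -0.32.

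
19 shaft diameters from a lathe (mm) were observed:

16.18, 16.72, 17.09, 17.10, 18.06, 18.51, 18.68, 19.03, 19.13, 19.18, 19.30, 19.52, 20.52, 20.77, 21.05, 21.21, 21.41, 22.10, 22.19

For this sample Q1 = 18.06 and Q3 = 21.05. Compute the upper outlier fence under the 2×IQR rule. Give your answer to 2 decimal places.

27.03

IQR = Q3 − Q1 = 21.05 − 18.06 = 2.99.
Lower fence = Q1 − 2·IQR = 18.06 − 5.98 = 12.08.
Upper fence = Q3 + 2·IQR = 21.05 + 5.98 = 27.03.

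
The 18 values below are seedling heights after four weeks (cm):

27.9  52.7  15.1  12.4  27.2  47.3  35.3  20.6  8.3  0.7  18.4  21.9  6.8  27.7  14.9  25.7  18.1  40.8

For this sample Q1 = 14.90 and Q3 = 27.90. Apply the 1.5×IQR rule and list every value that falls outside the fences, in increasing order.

52.7

IQR = Q3 − Q1 = 27.90 − 14.90 = 13.00.
Lower fence = Q1 − 1.5·IQR = 14.90 − 19.50 = -4.60.
Upper fence = Q3 + 1.5·IQR = 27.90 + 19.50 = 47.40.
52.7 > 47.40 → outlier.
All remaining values lie within [-4.60, 47.40].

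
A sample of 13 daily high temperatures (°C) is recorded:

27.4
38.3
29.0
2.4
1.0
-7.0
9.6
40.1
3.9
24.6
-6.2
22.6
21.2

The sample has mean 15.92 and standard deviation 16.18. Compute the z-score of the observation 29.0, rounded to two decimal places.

0.81

z = (29.0 − 15.92) / 16.18 = 0.81.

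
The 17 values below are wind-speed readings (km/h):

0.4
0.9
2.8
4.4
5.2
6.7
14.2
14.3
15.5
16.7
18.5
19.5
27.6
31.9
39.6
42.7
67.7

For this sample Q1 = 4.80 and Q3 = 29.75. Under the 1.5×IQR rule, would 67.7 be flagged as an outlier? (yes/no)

yes

IQR = Q3 − Q1 = 29.75 − 4.80 = 24.95.
Lower fence = Q1 − 1.5·IQR = 4.80 − 37.425 = -32.625.
Upper fence = Q3 + 1.5·IQR = 29.75 + 37.425 = 67.175.
67.7 lies above the upper fence.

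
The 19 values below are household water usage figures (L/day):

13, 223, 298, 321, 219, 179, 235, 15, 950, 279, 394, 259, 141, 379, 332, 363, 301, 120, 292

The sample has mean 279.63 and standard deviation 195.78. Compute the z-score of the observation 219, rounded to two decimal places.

z = (219 − 279.63) / 195.78 = -0.31.

-0.31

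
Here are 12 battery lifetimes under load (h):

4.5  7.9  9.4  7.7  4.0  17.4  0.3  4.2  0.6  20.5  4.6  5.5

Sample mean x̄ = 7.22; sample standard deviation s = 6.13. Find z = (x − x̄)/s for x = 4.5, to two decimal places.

z = (4.5 − 7.22) / 6.13 = -0.44.

-0.44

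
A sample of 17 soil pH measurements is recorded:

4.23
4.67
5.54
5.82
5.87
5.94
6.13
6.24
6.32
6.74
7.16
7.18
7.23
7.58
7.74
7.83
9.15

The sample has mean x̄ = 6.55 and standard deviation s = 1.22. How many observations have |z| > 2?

Cutoffs: x̄ ± 2s = [4.11, 8.99].
Outside the cutoffs: 9.15.

1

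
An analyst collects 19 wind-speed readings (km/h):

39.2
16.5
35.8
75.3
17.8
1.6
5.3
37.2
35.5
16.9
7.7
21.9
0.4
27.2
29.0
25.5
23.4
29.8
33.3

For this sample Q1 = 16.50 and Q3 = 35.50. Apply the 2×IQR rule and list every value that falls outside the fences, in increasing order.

75.3

IQR = Q3 − Q1 = 35.50 − 16.50 = 19.00.
Lower fence = Q1 − 2·IQR = 16.50 − 38.00 = -21.50.
Upper fence = Q3 + 2·IQR = 35.50 + 38.00 = 73.50.
75.3 > 73.50 → outlier.
All remaining values lie within [-21.50, 73.50].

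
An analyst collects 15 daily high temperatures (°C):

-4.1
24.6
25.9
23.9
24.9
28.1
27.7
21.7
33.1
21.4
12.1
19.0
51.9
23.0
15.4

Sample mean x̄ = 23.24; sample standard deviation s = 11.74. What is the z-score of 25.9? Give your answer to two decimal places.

z = (25.9 − 23.24) / 11.74 = 0.23.

0.23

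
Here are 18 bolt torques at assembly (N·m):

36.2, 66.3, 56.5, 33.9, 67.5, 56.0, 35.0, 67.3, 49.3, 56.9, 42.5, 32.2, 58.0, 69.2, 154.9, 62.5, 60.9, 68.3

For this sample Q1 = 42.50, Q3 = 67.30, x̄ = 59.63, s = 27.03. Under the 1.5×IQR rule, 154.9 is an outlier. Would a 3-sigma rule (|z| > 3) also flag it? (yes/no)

z = (154.9 − 59.63) / 27.03 = 3.52.
|z| = 3.52 > 3.

yes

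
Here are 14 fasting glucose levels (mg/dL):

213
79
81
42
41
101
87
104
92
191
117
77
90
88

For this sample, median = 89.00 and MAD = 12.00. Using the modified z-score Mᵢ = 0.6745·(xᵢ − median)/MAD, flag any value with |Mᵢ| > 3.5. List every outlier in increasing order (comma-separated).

|Mᵢ| > 3.5 ⇔ |xᵢ − 89.00| > 3.5·12.00/0.6745 = 62.27.
So outliers lie outside [26.73, 151.27].
191: M = 5.73 → outlier.
213: M = 6.97 → outlier.

191, 213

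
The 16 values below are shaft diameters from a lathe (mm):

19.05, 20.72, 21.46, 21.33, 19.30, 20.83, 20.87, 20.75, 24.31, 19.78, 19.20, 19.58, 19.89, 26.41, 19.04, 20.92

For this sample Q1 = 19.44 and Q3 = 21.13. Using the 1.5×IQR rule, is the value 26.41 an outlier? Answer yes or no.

IQR = Q3 − Q1 = 21.13 − 19.44 = 1.69.
Lower fence = Q1 − 1.5·IQR = 19.44 − 2.535 = 16.905.
Upper fence = Q3 + 1.5·IQR = 21.13 + 2.535 = 23.665.
26.41 lies above the upper fence.

yes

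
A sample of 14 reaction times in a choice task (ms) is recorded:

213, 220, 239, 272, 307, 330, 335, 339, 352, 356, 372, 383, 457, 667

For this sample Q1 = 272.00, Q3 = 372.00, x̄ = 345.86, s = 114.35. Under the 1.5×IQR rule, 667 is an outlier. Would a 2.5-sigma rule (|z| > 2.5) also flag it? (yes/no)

z = (667 − 345.86) / 114.35 = 2.81.
|z| = 2.81 > 2.5.

yes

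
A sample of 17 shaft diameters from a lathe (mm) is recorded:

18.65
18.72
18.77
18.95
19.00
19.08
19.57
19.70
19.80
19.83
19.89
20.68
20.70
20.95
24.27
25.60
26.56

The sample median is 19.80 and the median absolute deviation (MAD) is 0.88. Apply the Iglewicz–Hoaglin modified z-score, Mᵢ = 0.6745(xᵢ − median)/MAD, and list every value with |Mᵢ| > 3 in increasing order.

24.27, 25.60, 26.56

|Mᵢ| > 3 ⇔ |xᵢ − 19.80| > 3·0.88/0.6745 = 3.91.
So outliers lie outside [15.89, 23.71].
24.27: M = 3.43 → outlier.
25.60: M = 4.45 → outlier.
26.56: M = 5.18 → outlier.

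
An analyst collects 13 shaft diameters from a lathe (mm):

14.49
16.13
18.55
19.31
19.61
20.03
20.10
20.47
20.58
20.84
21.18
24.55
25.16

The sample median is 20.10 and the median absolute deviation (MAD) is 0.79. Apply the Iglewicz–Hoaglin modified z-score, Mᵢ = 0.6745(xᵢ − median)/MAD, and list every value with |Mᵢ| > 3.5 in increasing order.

14.49, 24.55, 25.16

|Mᵢ| > 3.5 ⇔ |xᵢ − 20.10| > 3.5·0.79/0.6745 = 4.10.
So outliers lie outside [16.00, 24.20].
14.49: M = -4.79 → outlier.
24.55: M = 3.80 → outlier.
25.16: M = 4.32 → outlier.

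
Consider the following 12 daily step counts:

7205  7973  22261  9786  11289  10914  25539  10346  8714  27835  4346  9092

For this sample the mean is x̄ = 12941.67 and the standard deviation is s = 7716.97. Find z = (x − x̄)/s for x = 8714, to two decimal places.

z = (8714 − 12941.67) / 7716.97 = -0.55.

-0.55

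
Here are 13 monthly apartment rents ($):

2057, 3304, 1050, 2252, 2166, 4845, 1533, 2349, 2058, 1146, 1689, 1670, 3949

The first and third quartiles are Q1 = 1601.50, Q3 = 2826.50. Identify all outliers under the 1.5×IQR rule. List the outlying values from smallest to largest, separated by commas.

4845

IQR = Q3 − Q1 = 2826.50 − 1601.50 = 1225.00.
Lower fence = Q1 − 1.5·IQR = 1601.50 − 1837.50 = -236.00.
Upper fence = Q3 + 1.5·IQR = 2826.50 + 1837.50 = 4664.00.
4845 > 4664.00 → outlier.
All remaining values lie within [-236.00, 4664.00].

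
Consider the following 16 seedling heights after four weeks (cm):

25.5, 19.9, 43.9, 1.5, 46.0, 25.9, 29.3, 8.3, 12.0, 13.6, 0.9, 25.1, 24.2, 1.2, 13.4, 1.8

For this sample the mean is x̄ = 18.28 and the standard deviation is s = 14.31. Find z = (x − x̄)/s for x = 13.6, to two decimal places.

-0.33

z = (13.6 − 18.28) / 14.31 = -0.33.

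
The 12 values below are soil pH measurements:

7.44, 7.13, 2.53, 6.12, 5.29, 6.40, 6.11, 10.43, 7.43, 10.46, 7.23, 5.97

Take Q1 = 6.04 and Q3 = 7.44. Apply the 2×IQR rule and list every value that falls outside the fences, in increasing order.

2.53, 10.43, 10.46

IQR = Q3 − Q1 = 7.44 − 6.04 = 1.40.
Lower fence = Q1 − 2·IQR = 6.04 − 2.80 = 3.24.
Upper fence = Q3 + 2·IQR = 7.44 + 2.80 = 10.24.
2.53 < 3.24 → outlier.
10.43 > 10.24 → outlier.
10.46 > 10.24 → outlier.
All remaining values lie within [3.24, 10.24].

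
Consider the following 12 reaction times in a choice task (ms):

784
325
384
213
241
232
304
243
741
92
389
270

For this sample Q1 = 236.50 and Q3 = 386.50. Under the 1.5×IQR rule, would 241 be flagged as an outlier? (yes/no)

no

IQR = Q3 − Q1 = 386.50 − 236.50 = 150.00.
Lower fence = Q1 − 1.5·IQR = 236.50 − 225.00 = 11.50.
Upper fence = Q3 + 1.5·IQR = 386.50 + 225.00 = 611.50.
241 lies within [11.50, 611.50].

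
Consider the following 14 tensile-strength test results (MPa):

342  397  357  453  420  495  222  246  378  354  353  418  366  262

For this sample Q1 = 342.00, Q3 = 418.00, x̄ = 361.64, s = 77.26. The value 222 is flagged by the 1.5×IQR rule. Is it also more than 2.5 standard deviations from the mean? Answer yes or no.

no

z = (222 − 361.64) / 77.26 = -1.81.
|z| = 1.81 ≤ 2.5.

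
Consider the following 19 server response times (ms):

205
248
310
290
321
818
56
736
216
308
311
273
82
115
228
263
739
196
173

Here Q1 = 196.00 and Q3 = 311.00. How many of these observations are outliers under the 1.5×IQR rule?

IQR = 115.00; fences at 196.00 − 172.50 = 23.50 and 311.00 + 172.50 = 483.50.
Outside the cutoffs: 736, 739, 818.

3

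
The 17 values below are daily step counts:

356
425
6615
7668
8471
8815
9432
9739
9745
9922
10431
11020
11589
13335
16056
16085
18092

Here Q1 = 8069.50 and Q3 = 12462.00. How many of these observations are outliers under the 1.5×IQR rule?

2

IQR = 4392.50; fences at 8069.50 − 6588.75 = 1480.75 and 12462.00 + 6588.75 = 19050.75.
Outside the cutoffs: 356, 425.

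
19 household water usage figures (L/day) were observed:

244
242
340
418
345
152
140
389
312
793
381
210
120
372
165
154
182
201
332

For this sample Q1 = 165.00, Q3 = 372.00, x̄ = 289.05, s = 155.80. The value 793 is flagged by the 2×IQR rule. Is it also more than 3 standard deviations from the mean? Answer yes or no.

z = (793 − 289.05) / 155.80 = 3.23.
|z| = 3.23 > 3.

yes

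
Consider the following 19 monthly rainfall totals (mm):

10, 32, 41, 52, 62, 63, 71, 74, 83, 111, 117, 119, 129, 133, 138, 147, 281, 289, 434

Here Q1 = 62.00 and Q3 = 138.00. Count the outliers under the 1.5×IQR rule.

IQR = 76.00; fences at 62.00 − 114.00 = -52.00 and 138.00 + 114.00 = 252.00.
Outside the cutoffs: 281, 289, 434.

3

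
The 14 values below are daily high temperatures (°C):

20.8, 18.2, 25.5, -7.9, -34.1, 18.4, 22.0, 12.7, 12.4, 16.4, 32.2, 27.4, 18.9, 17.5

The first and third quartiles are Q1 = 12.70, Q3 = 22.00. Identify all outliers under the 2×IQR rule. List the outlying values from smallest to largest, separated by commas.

-34.1, -7.9

IQR = Q3 − Q1 = 22.00 − 12.70 = 9.30.
Lower fence = Q1 − 2·IQR = 12.70 − 18.60 = -5.90.
Upper fence = Q3 + 2·IQR = 22.00 + 18.60 = 40.60.
-34.1 < -5.90 → outlier.
-7.9 < -5.90 → outlier.
All remaining values lie within [-5.90, 40.60].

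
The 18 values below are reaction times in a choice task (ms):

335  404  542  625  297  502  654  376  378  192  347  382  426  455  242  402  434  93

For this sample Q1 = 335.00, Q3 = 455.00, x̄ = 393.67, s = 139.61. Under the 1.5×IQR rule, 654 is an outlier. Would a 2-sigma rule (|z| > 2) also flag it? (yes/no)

z = (654 − 393.67) / 139.61 = 1.86.
|z| = 1.86 ≤ 2.

no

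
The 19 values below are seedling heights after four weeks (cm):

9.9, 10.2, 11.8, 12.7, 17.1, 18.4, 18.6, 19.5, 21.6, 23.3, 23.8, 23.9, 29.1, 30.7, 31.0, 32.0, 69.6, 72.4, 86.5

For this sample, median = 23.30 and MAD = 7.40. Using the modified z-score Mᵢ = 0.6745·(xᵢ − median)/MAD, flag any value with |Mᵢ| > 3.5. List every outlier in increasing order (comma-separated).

|Mᵢ| > 3.5 ⇔ |xᵢ − 23.30| > 3.5·7.40/0.6745 = 38.40.
So outliers lie outside [-15.10, 61.70].
69.6: M = 4.22 → outlier.
72.4: M = 4.48 → outlier.
86.5: M = 5.76 → outlier.

69.6, 72.4, 86.5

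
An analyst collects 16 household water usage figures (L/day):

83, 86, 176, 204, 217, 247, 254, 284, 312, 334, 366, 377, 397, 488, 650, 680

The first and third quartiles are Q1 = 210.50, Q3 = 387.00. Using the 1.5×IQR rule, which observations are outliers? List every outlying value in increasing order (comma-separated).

IQR = Q3 − Q1 = 387.00 − 210.50 = 176.50.
Lower fence = Q1 − 1.5·IQR = 210.50 − 264.75 = -54.25.
Upper fence = Q3 + 1.5·IQR = 387.00 + 264.75 = 651.75.
680 > 651.75 → outlier.
All remaining values lie within [-54.25, 651.75].

680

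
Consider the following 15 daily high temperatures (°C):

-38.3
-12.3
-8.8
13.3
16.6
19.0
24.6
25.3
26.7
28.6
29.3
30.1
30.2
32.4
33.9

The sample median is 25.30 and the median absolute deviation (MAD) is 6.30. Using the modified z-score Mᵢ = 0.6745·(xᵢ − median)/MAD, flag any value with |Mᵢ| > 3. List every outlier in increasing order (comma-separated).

-38.3, -12.3, -8.8

|Mᵢ| > 3 ⇔ |xᵢ − 25.30| > 3·6.30/0.6745 = 28.02.
So outliers lie outside [-2.72, 53.32].
-38.3: M = -6.81 → outlier.
-12.3: M = -4.03 → outlier.
-8.8: M = -3.65 → outlier.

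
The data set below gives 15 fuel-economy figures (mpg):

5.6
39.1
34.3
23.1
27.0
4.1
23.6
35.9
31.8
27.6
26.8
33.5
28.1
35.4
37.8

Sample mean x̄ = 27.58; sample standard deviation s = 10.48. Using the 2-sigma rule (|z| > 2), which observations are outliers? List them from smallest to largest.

4.1, 5.6

Cutoffs at x̄ ± 2s: 27.58 ± 2·10.48 = [6.62, 48.54].
4.1: z = -2.24, |z| > 2 → outlier.
5.6: z = -2.10, |z| > 2 → outlier.
Every other value lies within [6.62, 48.54].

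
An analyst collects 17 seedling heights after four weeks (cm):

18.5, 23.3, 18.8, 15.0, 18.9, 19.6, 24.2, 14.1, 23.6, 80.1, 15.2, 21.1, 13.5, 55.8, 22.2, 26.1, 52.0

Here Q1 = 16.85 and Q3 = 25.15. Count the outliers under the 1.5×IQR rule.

3

IQR = 8.30; fences at 16.85 − 12.45 = 4.40 and 25.15 + 12.45 = 37.60.
Outside the cutoffs: 52.0, 55.8, 80.1.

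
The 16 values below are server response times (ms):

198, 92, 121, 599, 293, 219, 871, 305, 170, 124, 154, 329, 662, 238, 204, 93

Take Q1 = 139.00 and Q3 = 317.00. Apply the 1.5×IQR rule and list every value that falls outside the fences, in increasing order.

IQR = Q3 − Q1 = 317.00 − 139.00 = 178.00.
Lower fence = Q1 − 1.5·IQR = 139.00 − 267.00 = -128.00.
Upper fence = Q3 + 1.5·IQR = 317.00 + 267.00 = 584.00.
599 > 584.00 → outlier.
662 > 584.00 → outlier.
871 > 584.00 → outlier.
All remaining values lie within [-128.00, 584.00].

599, 662, 871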